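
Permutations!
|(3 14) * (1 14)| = 3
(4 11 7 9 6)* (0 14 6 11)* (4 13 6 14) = (14)(0 4)(6 13)(7 9 11) = [4, 1, 2, 3, 0, 5, 13, 9, 8, 11, 10, 7, 12, 6, 14]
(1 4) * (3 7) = (1 4)(3 7) = [0, 4, 2, 7, 1, 5, 6, 3]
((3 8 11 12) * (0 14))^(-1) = (0 14)(3 12 11 8) = [14, 1, 2, 12, 4, 5, 6, 7, 3, 9, 10, 8, 11, 13, 0]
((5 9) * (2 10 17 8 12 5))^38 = (2 8 9 17 5 10 12) = [0, 1, 8, 3, 4, 10, 6, 7, 9, 17, 12, 11, 2, 13, 14, 15, 16, 5]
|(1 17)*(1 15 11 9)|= 5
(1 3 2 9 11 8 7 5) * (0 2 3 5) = [2, 5, 9, 3, 4, 1, 6, 0, 7, 11, 10, 8] = (0 2 9 11 8 7)(1 5)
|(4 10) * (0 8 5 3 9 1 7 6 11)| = 18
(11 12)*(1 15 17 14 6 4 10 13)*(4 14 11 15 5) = (1 5 4 10 13)(6 14)(11 12 15 17) = [0, 5, 2, 3, 10, 4, 14, 7, 8, 9, 13, 12, 15, 1, 6, 17, 16, 11]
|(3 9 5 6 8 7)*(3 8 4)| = 10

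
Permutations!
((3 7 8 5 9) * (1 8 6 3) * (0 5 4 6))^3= [1, 6, 2, 5, 7, 8, 0, 9, 3, 4]= (0 1 6)(3 5 8)(4 7 9)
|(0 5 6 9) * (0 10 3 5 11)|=10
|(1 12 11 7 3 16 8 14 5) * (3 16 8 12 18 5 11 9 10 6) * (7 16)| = |(1 18 5)(3 8 14 11 16 12 9 10 6)| = 9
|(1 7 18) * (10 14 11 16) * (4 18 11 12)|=|(1 7 11 16 10 14 12 4 18)|=9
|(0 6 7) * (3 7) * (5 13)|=|(0 6 3 7)(5 13)|=4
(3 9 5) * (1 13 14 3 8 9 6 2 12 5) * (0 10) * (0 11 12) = [10, 13, 0, 6, 4, 8, 2, 7, 9, 1, 11, 12, 5, 14, 3] = (0 10 11 12 5 8 9 1 13 14 3 6 2)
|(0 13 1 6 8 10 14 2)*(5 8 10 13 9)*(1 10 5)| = 10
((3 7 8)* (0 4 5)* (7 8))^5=(0 5 4)(3 8)=[5, 1, 2, 8, 0, 4, 6, 7, 3]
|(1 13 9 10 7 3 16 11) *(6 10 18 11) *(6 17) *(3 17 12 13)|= |(1 3 16 12 13 9 18 11)(6 10 7 17)|= 8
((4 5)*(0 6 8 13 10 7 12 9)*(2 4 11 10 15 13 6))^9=(6 8)(13 15)=[0, 1, 2, 3, 4, 5, 8, 7, 6, 9, 10, 11, 12, 15, 14, 13]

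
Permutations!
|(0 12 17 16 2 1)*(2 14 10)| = 8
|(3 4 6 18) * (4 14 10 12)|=7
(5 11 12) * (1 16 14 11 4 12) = [0, 16, 2, 3, 12, 4, 6, 7, 8, 9, 10, 1, 5, 13, 11, 15, 14] = (1 16 14 11)(4 12 5)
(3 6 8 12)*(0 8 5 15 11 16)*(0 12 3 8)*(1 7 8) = (1 7 8 3 6 5 15 11 16 12) = [0, 7, 2, 6, 4, 15, 5, 8, 3, 9, 10, 16, 1, 13, 14, 11, 12]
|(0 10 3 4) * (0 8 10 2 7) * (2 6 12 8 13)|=|(0 6 12 8 10 3 4 13 2 7)|=10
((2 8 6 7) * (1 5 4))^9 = (2 8 6 7) = [0, 1, 8, 3, 4, 5, 7, 2, 6]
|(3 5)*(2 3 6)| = 4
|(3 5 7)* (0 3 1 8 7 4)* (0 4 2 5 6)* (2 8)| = 15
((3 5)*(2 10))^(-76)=(10)=[0, 1, 2, 3, 4, 5, 6, 7, 8, 9, 10]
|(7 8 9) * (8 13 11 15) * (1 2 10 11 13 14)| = 9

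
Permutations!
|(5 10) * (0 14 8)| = 6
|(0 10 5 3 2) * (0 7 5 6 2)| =7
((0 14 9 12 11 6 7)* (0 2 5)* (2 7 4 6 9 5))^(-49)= (0 5 14)(4 6)(9 11 12)= [5, 1, 2, 3, 6, 14, 4, 7, 8, 11, 10, 12, 9, 13, 0]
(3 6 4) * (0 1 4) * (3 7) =(0 1 4 7 3 6) =[1, 4, 2, 6, 7, 5, 0, 3]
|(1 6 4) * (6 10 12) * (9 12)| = 6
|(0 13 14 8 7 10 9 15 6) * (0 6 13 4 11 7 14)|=8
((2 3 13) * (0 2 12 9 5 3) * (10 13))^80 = (3 13 9)(5 10 12) = [0, 1, 2, 13, 4, 10, 6, 7, 8, 3, 12, 11, 5, 9]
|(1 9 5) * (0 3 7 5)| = 6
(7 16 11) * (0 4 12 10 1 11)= (0 4 12 10 1 11 7 16)= [4, 11, 2, 3, 12, 5, 6, 16, 8, 9, 1, 7, 10, 13, 14, 15, 0]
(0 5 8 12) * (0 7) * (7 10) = [5, 1, 2, 3, 4, 8, 6, 0, 12, 9, 7, 11, 10] = (0 5 8 12 10 7)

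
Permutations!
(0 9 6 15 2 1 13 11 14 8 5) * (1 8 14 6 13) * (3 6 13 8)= [9, 1, 3, 6, 4, 0, 15, 7, 5, 8, 10, 13, 12, 11, 14, 2]= (0 9 8 5)(2 3 6 15)(11 13)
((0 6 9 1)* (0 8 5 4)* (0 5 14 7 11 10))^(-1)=[10, 9, 2, 3, 5, 4, 0, 14, 1, 6, 11, 7, 12, 13, 8]=(0 10 11 7 14 8 1 9 6)(4 5)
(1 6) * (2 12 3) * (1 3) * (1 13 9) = (1 6 3 2 12 13 9) = [0, 6, 12, 2, 4, 5, 3, 7, 8, 1, 10, 11, 13, 9]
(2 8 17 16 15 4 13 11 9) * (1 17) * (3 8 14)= (1 17 16 15 4 13 11 9 2 14 3 8)= [0, 17, 14, 8, 13, 5, 6, 7, 1, 2, 10, 9, 12, 11, 3, 4, 15, 16]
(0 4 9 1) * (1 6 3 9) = (0 4 1)(3 9 6) = [4, 0, 2, 9, 1, 5, 3, 7, 8, 6]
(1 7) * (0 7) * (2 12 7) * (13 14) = [2, 0, 12, 3, 4, 5, 6, 1, 8, 9, 10, 11, 7, 14, 13] = (0 2 12 7 1)(13 14)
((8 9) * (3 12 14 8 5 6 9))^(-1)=(3 8 14 12)(5 9 6)=[0, 1, 2, 8, 4, 9, 5, 7, 14, 6, 10, 11, 3, 13, 12]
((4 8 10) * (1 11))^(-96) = (11) = [0, 1, 2, 3, 4, 5, 6, 7, 8, 9, 10, 11]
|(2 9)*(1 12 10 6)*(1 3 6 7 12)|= 6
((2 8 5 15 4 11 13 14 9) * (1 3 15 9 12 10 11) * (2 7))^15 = (1 4 15 3) = [0, 4, 2, 1, 15, 5, 6, 7, 8, 9, 10, 11, 12, 13, 14, 3]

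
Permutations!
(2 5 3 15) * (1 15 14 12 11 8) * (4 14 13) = [0, 15, 5, 13, 14, 3, 6, 7, 1, 9, 10, 8, 11, 4, 12, 2] = (1 15 2 5 3 13 4 14 12 11 8)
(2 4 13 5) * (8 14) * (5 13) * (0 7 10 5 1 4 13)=[7, 4, 13, 3, 1, 2, 6, 10, 14, 9, 5, 11, 12, 0, 8]=(0 7 10 5 2 13)(1 4)(8 14)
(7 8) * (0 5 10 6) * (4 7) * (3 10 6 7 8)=(0 5 6)(3 10 7)(4 8)=[5, 1, 2, 10, 8, 6, 0, 3, 4, 9, 7]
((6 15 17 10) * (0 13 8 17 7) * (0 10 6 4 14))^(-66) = (0 6 4 8 7)(10 13 15 14 17) = [6, 1, 2, 3, 8, 5, 4, 0, 7, 9, 13, 11, 12, 15, 17, 14, 16, 10]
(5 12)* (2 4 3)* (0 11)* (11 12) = (0 12 5 11)(2 4 3) = [12, 1, 4, 2, 3, 11, 6, 7, 8, 9, 10, 0, 5]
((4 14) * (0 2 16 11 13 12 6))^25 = (0 13 2 12 16 6 11)(4 14) = [13, 1, 12, 3, 14, 5, 11, 7, 8, 9, 10, 0, 16, 2, 4, 15, 6]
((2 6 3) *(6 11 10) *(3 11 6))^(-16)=(2 3 10 11 6)=[0, 1, 3, 10, 4, 5, 2, 7, 8, 9, 11, 6]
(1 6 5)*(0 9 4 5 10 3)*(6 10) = (0 9 4 5 1 10 3) = [9, 10, 2, 0, 5, 1, 6, 7, 8, 4, 3]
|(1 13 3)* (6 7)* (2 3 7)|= |(1 13 7 6 2 3)|= 6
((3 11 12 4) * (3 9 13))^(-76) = (3 12 9)(4 13 11) = [0, 1, 2, 12, 13, 5, 6, 7, 8, 3, 10, 4, 9, 11]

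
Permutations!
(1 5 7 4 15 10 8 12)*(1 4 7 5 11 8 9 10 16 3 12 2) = (1 11 8 2)(3 12 4 15 16)(9 10) = [0, 11, 1, 12, 15, 5, 6, 7, 2, 10, 9, 8, 4, 13, 14, 16, 3]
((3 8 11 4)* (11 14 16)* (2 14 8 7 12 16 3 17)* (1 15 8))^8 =(1 8 15)(2 17 4 11 16 12 7 3 14) =[0, 8, 17, 14, 11, 5, 6, 3, 15, 9, 10, 16, 7, 13, 2, 1, 12, 4]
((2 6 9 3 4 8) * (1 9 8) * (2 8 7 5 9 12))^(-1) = (1 4 3 9 5 7 6 2 12) = [0, 4, 12, 9, 3, 7, 2, 6, 8, 5, 10, 11, 1]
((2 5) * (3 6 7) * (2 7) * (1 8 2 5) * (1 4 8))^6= (8)(3 5)(6 7)= [0, 1, 2, 5, 4, 3, 7, 6, 8]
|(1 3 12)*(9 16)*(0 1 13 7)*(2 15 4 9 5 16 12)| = |(0 1 3 2 15 4 9 12 13 7)(5 16)| = 10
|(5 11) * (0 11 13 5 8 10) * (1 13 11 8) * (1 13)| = |(0 8 10)(5 11 13)| = 3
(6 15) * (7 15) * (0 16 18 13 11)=(0 16 18 13 11)(6 7 15)=[16, 1, 2, 3, 4, 5, 7, 15, 8, 9, 10, 0, 12, 11, 14, 6, 18, 17, 13]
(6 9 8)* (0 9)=(0 9 8 6)=[9, 1, 2, 3, 4, 5, 0, 7, 6, 8]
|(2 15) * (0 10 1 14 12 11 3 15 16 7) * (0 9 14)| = |(0 10 1)(2 16 7 9 14 12 11 3 15)| = 9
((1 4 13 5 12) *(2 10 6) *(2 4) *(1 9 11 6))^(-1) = (1 10 2)(4 6 11 9 12 5 13) = [0, 10, 1, 3, 6, 13, 11, 7, 8, 12, 2, 9, 5, 4]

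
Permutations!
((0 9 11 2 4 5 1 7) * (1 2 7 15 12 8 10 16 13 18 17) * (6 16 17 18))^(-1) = [7, 17, 5, 3, 2, 4, 13, 11, 12, 0, 8, 9, 15, 16, 14, 1, 6, 10, 18] = (18)(0 7 11 9)(1 17 10 8 12 15)(2 5 4)(6 13 16)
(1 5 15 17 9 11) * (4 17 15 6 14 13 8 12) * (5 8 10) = (1 8 12 4 17 9 11)(5 6 14 13 10) = [0, 8, 2, 3, 17, 6, 14, 7, 12, 11, 5, 1, 4, 10, 13, 15, 16, 9]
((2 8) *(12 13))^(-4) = (13) = [0, 1, 2, 3, 4, 5, 6, 7, 8, 9, 10, 11, 12, 13]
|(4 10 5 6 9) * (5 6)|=|(4 10 6 9)|=4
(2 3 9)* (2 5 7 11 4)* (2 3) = (3 9 5 7 11 4) = [0, 1, 2, 9, 3, 7, 6, 11, 8, 5, 10, 4]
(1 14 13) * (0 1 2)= [1, 14, 0, 3, 4, 5, 6, 7, 8, 9, 10, 11, 12, 2, 13]= (0 1 14 13 2)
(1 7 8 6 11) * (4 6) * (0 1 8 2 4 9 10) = [1, 7, 4, 3, 6, 5, 11, 2, 9, 10, 0, 8] = (0 1 7 2 4 6 11 8 9 10)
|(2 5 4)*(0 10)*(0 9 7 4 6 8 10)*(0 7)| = |(0 7 4 2 5 6 8 10 9)| = 9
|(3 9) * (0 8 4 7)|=4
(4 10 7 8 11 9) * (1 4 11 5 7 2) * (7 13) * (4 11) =(1 11 9 4 10 2)(5 13 7 8) =[0, 11, 1, 3, 10, 13, 6, 8, 5, 4, 2, 9, 12, 7]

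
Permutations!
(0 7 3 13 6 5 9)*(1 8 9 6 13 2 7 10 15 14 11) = (0 10 15 14 11 1 8 9)(2 7 3)(5 6) = [10, 8, 7, 2, 4, 6, 5, 3, 9, 0, 15, 1, 12, 13, 11, 14]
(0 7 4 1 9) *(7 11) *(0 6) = (0 11 7 4 1 9 6) = [11, 9, 2, 3, 1, 5, 0, 4, 8, 6, 10, 7]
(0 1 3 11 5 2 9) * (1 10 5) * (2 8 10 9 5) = [9, 3, 5, 11, 4, 8, 6, 7, 10, 0, 2, 1] = (0 9)(1 3 11)(2 5 8 10)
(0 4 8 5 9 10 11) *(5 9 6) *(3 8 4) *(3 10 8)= (0 10 11)(5 6)(8 9)= [10, 1, 2, 3, 4, 6, 5, 7, 9, 8, 11, 0]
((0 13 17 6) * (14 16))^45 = (0 13 17 6)(14 16) = [13, 1, 2, 3, 4, 5, 0, 7, 8, 9, 10, 11, 12, 17, 16, 15, 14, 6]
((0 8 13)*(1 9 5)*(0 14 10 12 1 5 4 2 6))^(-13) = (0 2 9 12 14 8 6 4 1 10 13) = [2, 10, 9, 3, 1, 5, 4, 7, 6, 12, 13, 11, 14, 0, 8]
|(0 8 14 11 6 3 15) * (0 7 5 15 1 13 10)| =9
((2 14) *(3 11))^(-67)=(2 14)(3 11)=[0, 1, 14, 11, 4, 5, 6, 7, 8, 9, 10, 3, 12, 13, 2]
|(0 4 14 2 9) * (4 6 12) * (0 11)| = |(0 6 12 4 14 2 9 11)| = 8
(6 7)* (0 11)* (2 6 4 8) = (0 11)(2 6 7 4 8) = [11, 1, 6, 3, 8, 5, 7, 4, 2, 9, 10, 0]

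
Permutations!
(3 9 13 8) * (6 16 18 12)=[0, 1, 2, 9, 4, 5, 16, 7, 3, 13, 10, 11, 6, 8, 14, 15, 18, 17, 12]=(3 9 13 8)(6 16 18 12)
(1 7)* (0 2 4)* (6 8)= (0 2 4)(1 7)(6 8)= [2, 7, 4, 3, 0, 5, 8, 1, 6]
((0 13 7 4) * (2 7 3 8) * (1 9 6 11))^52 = (0 8 4 3 7 13 2) = [8, 1, 0, 7, 3, 5, 6, 13, 4, 9, 10, 11, 12, 2]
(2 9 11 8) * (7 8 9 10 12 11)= (2 10 12 11 9 7 8)= [0, 1, 10, 3, 4, 5, 6, 8, 2, 7, 12, 9, 11]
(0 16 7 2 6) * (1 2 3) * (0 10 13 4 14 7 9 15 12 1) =(0 16 9 15 12 1 2 6 10 13 4 14 7 3) =[16, 2, 6, 0, 14, 5, 10, 3, 8, 15, 13, 11, 1, 4, 7, 12, 9]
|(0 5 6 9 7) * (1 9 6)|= |(0 5 1 9 7)|= 5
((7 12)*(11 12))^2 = (7 12 11) = [0, 1, 2, 3, 4, 5, 6, 12, 8, 9, 10, 7, 11]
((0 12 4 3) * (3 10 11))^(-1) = (0 3 11 10 4 12) = [3, 1, 2, 11, 12, 5, 6, 7, 8, 9, 4, 10, 0]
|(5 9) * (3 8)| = |(3 8)(5 9)| = 2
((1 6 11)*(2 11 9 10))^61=(1 6 9 10 2 11)=[0, 6, 11, 3, 4, 5, 9, 7, 8, 10, 2, 1]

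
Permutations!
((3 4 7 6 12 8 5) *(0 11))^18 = [0, 1, 2, 12, 8, 6, 3, 5, 7, 9, 10, 11, 4] = (3 12 4 8 7 5 6)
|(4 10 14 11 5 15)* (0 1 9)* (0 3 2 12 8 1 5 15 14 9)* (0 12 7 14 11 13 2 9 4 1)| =|(0 5 11 15 1 12 8)(2 7 14 13)(3 9)(4 10)| =28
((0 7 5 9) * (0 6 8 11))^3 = (0 9 11 5 8 7 6) = [9, 1, 2, 3, 4, 8, 0, 6, 7, 11, 10, 5]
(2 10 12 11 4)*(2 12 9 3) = (2 10 9 3)(4 12 11) = [0, 1, 10, 2, 12, 5, 6, 7, 8, 3, 9, 4, 11]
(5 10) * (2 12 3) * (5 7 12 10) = [0, 1, 10, 2, 4, 5, 6, 12, 8, 9, 7, 11, 3] = (2 10 7 12 3)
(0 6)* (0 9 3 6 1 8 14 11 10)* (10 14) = (0 1 8 10)(3 6 9)(11 14) = [1, 8, 2, 6, 4, 5, 9, 7, 10, 3, 0, 14, 12, 13, 11]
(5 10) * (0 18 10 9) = (0 18 10 5 9) = [18, 1, 2, 3, 4, 9, 6, 7, 8, 0, 5, 11, 12, 13, 14, 15, 16, 17, 10]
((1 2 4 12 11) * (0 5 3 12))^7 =(0 4 2 1 11 12 3 5) =[4, 11, 1, 5, 2, 0, 6, 7, 8, 9, 10, 12, 3]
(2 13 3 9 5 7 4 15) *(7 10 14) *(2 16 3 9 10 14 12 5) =(2 13 9)(3 10 12 5 14 7 4 15 16) =[0, 1, 13, 10, 15, 14, 6, 4, 8, 2, 12, 11, 5, 9, 7, 16, 3]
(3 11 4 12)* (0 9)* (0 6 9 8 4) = (0 8 4 12 3 11)(6 9) = [8, 1, 2, 11, 12, 5, 9, 7, 4, 6, 10, 0, 3]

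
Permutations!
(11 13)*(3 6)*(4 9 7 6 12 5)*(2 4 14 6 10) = (2 4 9 7 10)(3 12 5 14 6)(11 13) = [0, 1, 4, 12, 9, 14, 3, 10, 8, 7, 2, 13, 5, 11, 6]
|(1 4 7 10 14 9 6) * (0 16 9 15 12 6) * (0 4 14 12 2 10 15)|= 12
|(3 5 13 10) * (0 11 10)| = 6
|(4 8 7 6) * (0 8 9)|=|(0 8 7 6 4 9)|=6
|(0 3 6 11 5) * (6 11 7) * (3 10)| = 10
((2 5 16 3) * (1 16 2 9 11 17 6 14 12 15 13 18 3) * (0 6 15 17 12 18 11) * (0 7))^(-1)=(0 7 9 3 18 14 6)(1 16)(2 5)(11 13 15 17 12)=[7, 16, 5, 18, 4, 2, 0, 9, 8, 3, 10, 13, 11, 15, 6, 17, 1, 12, 14]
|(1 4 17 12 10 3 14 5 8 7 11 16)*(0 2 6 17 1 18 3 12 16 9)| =26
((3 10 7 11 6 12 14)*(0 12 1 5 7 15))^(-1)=(0 15 10 3 14 12)(1 6 11 7 5)=[15, 6, 2, 14, 4, 1, 11, 5, 8, 9, 3, 7, 0, 13, 12, 10]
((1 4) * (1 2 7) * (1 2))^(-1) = [0, 4, 7, 3, 1, 5, 6, 2] = (1 4)(2 7)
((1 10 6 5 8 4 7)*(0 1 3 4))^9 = (0 6)(1 5)(8 10) = [6, 5, 2, 3, 4, 1, 0, 7, 10, 9, 8]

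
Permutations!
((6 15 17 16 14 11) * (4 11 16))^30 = (17) = [0, 1, 2, 3, 4, 5, 6, 7, 8, 9, 10, 11, 12, 13, 14, 15, 16, 17]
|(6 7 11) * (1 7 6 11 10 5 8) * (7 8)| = 6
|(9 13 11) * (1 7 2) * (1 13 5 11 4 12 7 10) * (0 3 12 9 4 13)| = |(13)(0 3 12 7 2)(1 10)(4 9 5 11)| = 20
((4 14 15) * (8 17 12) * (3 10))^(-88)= [0, 1, 2, 3, 15, 5, 6, 7, 12, 9, 10, 11, 17, 13, 4, 14, 16, 8]= (4 15 14)(8 12 17)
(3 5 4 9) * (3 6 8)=(3 5 4 9 6 8)=[0, 1, 2, 5, 9, 4, 8, 7, 3, 6]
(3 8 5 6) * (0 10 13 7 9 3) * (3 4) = (0 10 13 7 9 4 3 8 5 6) = [10, 1, 2, 8, 3, 6, 0, 9, 5, 4, 13, 11, 12, 7]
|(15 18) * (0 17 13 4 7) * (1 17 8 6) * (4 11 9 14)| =22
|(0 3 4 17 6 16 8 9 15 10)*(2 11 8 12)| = 13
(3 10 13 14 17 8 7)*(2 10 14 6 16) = [0, 1, 10, 14, 4, 5, 16, 3, 7, 9, 13, 11, 12, 6, 17, 15, 2, 8] = (2 10 13 6 16)(3 14 17 8 7)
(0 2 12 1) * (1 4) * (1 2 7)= (0 7 1)(2 12 4)= [7, 0, 12, 3, 2, 5, 6, 1, 8, 9, 10, 11, 4]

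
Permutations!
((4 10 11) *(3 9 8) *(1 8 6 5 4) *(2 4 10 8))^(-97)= (1 8 6 11 4 9 10 2 3 5)= [0, 8, 3, 5, 9, 1, 11, 7, 6, 10, 2, 4]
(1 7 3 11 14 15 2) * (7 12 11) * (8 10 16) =(1 12 11 14 15 2)(3 7)(8 10 16) =[0, 12, 1, 7, 4, 5, 6, 3, 10, 9, 16, 14, 11, 13, 15, 2, 8]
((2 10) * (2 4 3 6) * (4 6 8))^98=[0, 1, 6, 4, 8, 5, 10, 7, 3, 9, 2]=(2 6 10)(3 4 8)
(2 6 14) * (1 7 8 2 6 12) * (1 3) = (1 7 8 2 12 3)(6 14) = [0, 7, 12, 1, 4, 5, 14, 8, 2, 9, 10, 11, 3, 13, 6]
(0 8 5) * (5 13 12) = (0 8 13 12 5) = [8, 1, 2, 3, 4, 0, 6, 7, 13, 9, 10, 11, 5, 12]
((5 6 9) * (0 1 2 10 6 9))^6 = [1, 2, 10, 3, 4, 5, 0, 7, 8, 9, 6] = (0 1 2 10 6)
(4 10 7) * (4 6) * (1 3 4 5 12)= (1 3 4 10 7 6 5 12)= [0, 3, 2, 4, 10, 12, 5, 6, 8, 9, 7, 11, 1]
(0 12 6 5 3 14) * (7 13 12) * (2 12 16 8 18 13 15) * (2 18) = (0 7 15 18 13 16 8 2 12 6 5 3 14) = [7, 1, 12, 14, 4, 3, 5, 15, 2, 9, 10, 11, 6, 16, 0, 18, 8, 17, 13]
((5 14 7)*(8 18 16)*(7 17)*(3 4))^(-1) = [0, 1, 2, 4, 3, 7, 6, 17, 16, 9, 10, 11, 12, 13, 5, 15, 18, 14, 8] = (3 4)(5 7 17 14)(8 16 18)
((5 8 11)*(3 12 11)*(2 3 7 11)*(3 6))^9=(2 6 3 12)(5 8 7 11)=[0, 1, 6, 12, 4, 8, 3, 11, 7, 9, 10, 5, 2]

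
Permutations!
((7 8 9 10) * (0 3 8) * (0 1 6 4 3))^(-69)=(1 3 10 6 8 7 4 9)=[0, 3, 2, 10, 9, 5, 8, 4, 7, 1, 6]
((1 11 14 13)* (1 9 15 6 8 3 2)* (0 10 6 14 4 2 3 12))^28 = (15)(0 8 10 12 6) = [8, 1, 2, 3, 4, 5, 0, 7, 10, 9, 12, 11, 6, 13, 14, 15]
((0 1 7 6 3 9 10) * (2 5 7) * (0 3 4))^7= [0, 1, 2, 9, 4, 5, 6, 7, 8, 10, 3]= (3 9 10)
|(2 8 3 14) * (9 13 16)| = 12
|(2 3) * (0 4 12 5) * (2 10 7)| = 4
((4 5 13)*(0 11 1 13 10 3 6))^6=[10, 6, 2, 4, 11, 1, 5, 7, 8, 9, 13, 3, 12, 0]=(0 10 13)(1 6 5)(3 4 11)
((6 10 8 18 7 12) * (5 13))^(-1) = (5 13)(6 12 7 18 8 10) = [0, 1, 2, 3, 4, 13, 12, 18, 10, 9, 6, 11, 7, 5, 14, 15, 16, 17, 8]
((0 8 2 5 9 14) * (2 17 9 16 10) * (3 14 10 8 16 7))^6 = (0 2 16 5 8 7 17 3 9 14 10) = [2, 1, 16, 9, 4, 8, 6, 17, 7, 14, 0, 11, 12, 13, 10, 15, 5, 3]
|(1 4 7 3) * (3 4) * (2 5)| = 2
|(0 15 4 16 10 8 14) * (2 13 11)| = |(0 15 4 16 10 8 14)(2 13 11)| = 21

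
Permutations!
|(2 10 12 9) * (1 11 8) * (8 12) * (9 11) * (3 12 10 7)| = |(1 9 2 7 3 12 11 10 8)| = 9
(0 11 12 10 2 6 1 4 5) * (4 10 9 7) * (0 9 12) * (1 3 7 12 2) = (0 11)(1 10)(2 6 3 7 4 5 9 12) = [11, 10, 6, 7, 5, 9, 3, 4, 8, 12, 1, 0, 2]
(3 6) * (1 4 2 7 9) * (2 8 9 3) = (1 4 8 9)(2 7 3 6) = [0, 4, 7, 6, 8, 5, 2, 3, 9, 1]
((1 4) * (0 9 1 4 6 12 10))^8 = [1, 12, 2, 3, 4, 5, 10, 7, 8, 6, 9, 11, 0] = (0 1 12)(6 10 9)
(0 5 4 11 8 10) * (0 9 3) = (0 5 4 11 8 10 9 3) = [5, 1, 2, 0, 11, 4, 6, 7, 10, 3, 9, 8]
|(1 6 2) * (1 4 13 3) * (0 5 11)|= |(0 5 11)(1 6 2 4 13 3)|= 6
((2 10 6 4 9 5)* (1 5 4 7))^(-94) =(1 2 6)(5 10 7) =[0, 2, 6, 3, 4, 10, 1, 5, 8, 9, 7]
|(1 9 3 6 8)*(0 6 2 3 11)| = 6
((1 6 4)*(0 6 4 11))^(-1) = (0 11 6)(1 4) = [11, 4, 2, 3, 1, 5, 0, 7, 8, 9, 10, 6]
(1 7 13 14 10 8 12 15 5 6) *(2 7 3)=(1 3 2 7 13 14 10 8 12 15 5 6)=[0, 3, 7, 2, 4, 6, 1, 13, 12, 9, 8, 11, 15, 14, 10, 5]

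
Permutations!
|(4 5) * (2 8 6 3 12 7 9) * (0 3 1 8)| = |(0 3 12 7 9 2)(1 8 6)(4 5)| = 6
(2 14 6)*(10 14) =(2 10 14 6) =[0, 1, 10, 3, 4, 5, 2, 7, 8, 9, 14, 11, 12, 13, 6]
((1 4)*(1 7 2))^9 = (1 4 7 2) = [0, 4, 1, 3, 7, 5, 6, 2]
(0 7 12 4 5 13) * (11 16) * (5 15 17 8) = [7, 1, 2, 3, 15, 13, 6, 12, 5, 9, 10, 16, 4, 0, 14, 17, 11, 8] = (0 7 12 4 15 17 8 5 13)(11 16)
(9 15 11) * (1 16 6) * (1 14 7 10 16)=(6 14 7 10 16)(9 15 11)=[0, 1, 2, 3, 4, 5, 14, 10, 8, 15, 16, 9, 12, 13, 7, 11, 6]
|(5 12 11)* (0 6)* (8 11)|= |(0 6)(5 12 8 11)|= 4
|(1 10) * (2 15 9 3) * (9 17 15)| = |(1 10)(2 9 3)(15 17)| = 6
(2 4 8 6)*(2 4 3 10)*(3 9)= (2 9 3 10)(4 8 6)= [0, 1, 9, 10, 8, 5, 4, 7, 6, 3, 2]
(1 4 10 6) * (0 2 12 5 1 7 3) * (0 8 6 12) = (0 2)(1 4 10 12 5)(3 8 6 7) = [2, 4, 0, 8, 10, 1, 7, 3, 6, 9, 12, 11, 5]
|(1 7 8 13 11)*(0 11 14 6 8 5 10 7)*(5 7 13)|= 6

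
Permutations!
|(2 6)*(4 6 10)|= |(2 10 4 6)|= 4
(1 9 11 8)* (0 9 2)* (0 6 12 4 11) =[9, 2, 6, 3, 11, 5, 12, 7, 1, 0, 10, 8, 4] =(0 9)(1 2 6 12 4 11 8)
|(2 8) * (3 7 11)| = 6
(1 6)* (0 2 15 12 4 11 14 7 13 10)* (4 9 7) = (0 2 15 12 9 7 13 10)(1 6)(4 11 14) = [2, 6, 15, 3, 11, 5, 1, 13, 8, 7, 0, 14, 9, 10, 4, 12]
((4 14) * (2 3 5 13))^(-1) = [0, 1, 13, 2, 14, 3, 6, 7, 8, 9, 10, 11, 12, 5, 4] = (2 13 5 3)(4 14)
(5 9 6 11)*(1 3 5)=(1 3 5 9 6 11)=[0, 3, 2, 5, 4, 9, 11, 7, 8, 6, 10, 1]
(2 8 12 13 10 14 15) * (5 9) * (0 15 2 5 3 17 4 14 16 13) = (0 15 5 9 3 17 4 14 2 8 12)(10 16 13) = [15, 1, 8, 17, 14, 9, 6, 7, 12, 3, 16, 11, 0, 10, 2, 5, 13, 4]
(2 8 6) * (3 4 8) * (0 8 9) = (0 8 6 2 3 4 9) = [8, 1, 3, 4, 9, 5, 2, 7, 6, 0]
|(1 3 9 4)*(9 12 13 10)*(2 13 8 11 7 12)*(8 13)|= |(1 3 2 8 11 7 12 13 10 9 4)|= 11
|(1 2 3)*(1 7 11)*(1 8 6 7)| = |(1 2 3)(6 7 11 8)| = 12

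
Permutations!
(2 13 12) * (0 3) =(0 3)(2 13 12) =[3, 1, 13, 0, 4, 5, 6, 7, 8, 9, 10, 11, 2, 12]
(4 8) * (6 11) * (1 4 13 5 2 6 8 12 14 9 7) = (1 4 12 14 9 7)(2 6 11 8 13 5) = [0, 4, 6, 3, 12, 2, 11, 1, 13, 7, 10, 8, 14, 5, 9]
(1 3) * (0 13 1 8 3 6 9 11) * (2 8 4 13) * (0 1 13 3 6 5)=(13)(0 2 8 6 9 11 1 5)(3 4)=[2, 5, 8, 4, 3, 0, 9, 7, 6, 11, 10, 1, 12, 13]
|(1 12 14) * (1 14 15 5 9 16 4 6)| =8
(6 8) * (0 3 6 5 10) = [3, 1, 2, 6, 4, 10, 8, 7, 5, 9, 0] = (0 3 6 8 5 10)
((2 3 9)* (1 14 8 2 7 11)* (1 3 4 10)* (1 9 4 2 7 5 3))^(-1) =(1 11 7 8 14)(3 5 9 10 4) =[0, 11, 2, 5, 3, 9, 6, 8, 14, 10, 4, 7, 12, 13, 1]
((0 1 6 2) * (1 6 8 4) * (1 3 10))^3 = (1 3 8 10 4) = [0, 3, 2, 8, 1, 5, 6, 7, 10, 9, 4]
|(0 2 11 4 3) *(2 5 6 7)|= 8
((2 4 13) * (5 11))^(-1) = [0, 1, 13, 3, 2, 11, 6, 7, 8, 9, 10, 5, 12, 4] = (2 13 4)(5 11)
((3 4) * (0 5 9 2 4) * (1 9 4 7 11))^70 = (11)(0 4)(3 5) = [4, 1, 2, 5, 0, 3, 6, 7, 8, 9, 10, 11]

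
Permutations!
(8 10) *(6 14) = (6 14)(8 10) = [0, 1, 2, 3, 4, 5, 14, 7, 10, 9, 8, 11, 12, 13, 6]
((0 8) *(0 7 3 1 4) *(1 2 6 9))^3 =[3, 8, 1, 9, 7, 5, 4, 6, 2, 0] =(0 3 9)(1 8 2)(4 7 6)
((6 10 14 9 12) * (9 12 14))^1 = [0, 1, 2, 3, 4, 5, 10, 7, 8, 14, 9, 11, 6, 13, 12] = (6 10 9 14 12)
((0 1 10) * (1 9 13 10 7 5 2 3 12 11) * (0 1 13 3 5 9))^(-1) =(1 10 13 11 12 3 9 7)(2 5) =[0, 10, 5, 9, 4, 2, 6, 1, 8, 7, 13, 12, 3, 11]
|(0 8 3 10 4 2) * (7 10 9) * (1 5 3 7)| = |(0 8 7 10 4 2)(1 5 3 9)| = 12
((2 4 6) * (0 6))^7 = [4, 1, 6, 3, 2, 5, 0] = (0 4 2 6)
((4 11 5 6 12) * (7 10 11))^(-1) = (4 12 6 5 11 10 7) = [0, 1, 2, 3, 12, 11, 5, 4, 8, 9, 7, 10, 6]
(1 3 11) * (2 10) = [0, 3, 10, 11, 4, 5, 6, 7, 8, 9, 2, 1] = (1 3 11)(2 10)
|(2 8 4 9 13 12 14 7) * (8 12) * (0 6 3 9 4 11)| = |(0 6 3 9 13 8 11)(2 12 14 7)| = 28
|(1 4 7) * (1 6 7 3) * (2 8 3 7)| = |(1 4 7 6 2 8 3)| = 7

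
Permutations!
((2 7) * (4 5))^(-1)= (2 7)(4 5)= [0, 1, 7, 3, 5, 4, 6, 2]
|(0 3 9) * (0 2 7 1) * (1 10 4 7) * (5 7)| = |(0 3 9 2 1)(4 5 7 10)| = 20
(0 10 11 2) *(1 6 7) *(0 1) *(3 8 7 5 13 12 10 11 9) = (0 11 2 1 6 5 13 12 10 9 3 8 7) = [11, 6, 1, 8, 4, 13, 5, 0, 7, 3, 9, 2, 10, 12]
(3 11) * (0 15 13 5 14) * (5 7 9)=(0 15 13 7 9 5 14)(3 11)=[15, 1, 2, 11, 4, 14, 6, 9, 8, 5, 10, 3, 12, 7, 0, 13]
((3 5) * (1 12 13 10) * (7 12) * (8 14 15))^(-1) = (1 10 13 12 7)(3 5)(8 15 14) = [0, 10, 2, 5, 4, 3, 6, 1, 15, 9, 13, 11, 7, 12, 8, 14]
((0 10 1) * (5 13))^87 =(5 13) =[0, 1, 2, 3, 4, 13, 6, 7, 8, 9, 10, 11, 12, 5]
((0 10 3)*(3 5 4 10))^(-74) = [0, 1, 2, 3, 10, 4, 6, 7, 8, 9, 5] = (4 10 5)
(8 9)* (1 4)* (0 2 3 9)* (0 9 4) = (0 2 3 4 1)(8 9) = [2, 0, 3, 4, 1, 5, 6, 7, 9, 8]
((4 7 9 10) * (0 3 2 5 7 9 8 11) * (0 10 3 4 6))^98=(0 6 10 11 8 7 5 2 3 9 4)=[6, 1, 3, 9, 0, 2, 10, 5, 7, 4, 11, 8]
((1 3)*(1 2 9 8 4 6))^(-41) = (1 3 2 9 8 4 6) = [0, 3, 9, 2, 6, 5, 1, 7, 4, 8]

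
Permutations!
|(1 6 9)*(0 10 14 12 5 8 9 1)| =14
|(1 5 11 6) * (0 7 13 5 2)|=|(0 7 13 5 11 6 1 2)|=8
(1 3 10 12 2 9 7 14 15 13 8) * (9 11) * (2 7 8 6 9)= (1 3 10 12 7 14 15 13 6 9 8)(2 11)= [0, 3, 11, 10, 4, 5, 9, 14, 1, 8, 12, 2, 7, 6, 15, 13]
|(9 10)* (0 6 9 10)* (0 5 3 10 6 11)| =10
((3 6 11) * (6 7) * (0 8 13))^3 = (13)(3 11 6 7) = [0, 1, 2, 11, 4, 5, 7, 3, 8, 9, 10, 6, 12, 13]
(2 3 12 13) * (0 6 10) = (0 6 10)(2 3 12 13) = [6, 1, 3, 12, 4, 5, 10, 7, 8, 9, 0, 11, 13, 2]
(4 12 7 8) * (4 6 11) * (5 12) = (4 5 12 7 8 6 11) = [0, 1, 2, 3, 5, 12, 11, 8, 6, 9, 10, 4, 7]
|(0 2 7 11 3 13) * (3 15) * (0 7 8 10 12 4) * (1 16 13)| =|(0 2 8 10 12 4)(1 16 13 7 11 15 3)| =42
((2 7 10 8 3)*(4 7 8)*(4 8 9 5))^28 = (2 7)(3 4)(5 8)(9 10) = [0, 1, 7, 4, 3, 8, 6, 2, 5, 10, 9]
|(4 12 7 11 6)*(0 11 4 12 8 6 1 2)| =20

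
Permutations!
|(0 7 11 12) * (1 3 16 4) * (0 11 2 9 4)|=|(0 7 2 9 4 1 3 16)(11 12)|=8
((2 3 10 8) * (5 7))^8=(10)=[0, 1, 2, 3, 4, 5, 6, 7, 8, 9, 10]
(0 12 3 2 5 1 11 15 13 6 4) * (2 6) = (0 12 3 6 4)(1 11 15 13 2 5) = [12, 11, 5, 6, 0, 1, 4, 7, 8, 9, 10, 15, 3, 2, 14, 13]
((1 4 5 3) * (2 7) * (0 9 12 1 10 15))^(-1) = (0 15 10 3 5 4 1 12 9)(2 7) = [15, 12, 7, 5, 1, 4, 6, 2, 8, 0, 3, 11, 9, 13, 14, 10]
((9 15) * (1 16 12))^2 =(1 12 16) =[0, 12, 2, 3, 4, 5, 6, 7, 8, 9, 10, 11, 16, 13, 14, 15, 1]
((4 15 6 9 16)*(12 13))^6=[0, 1, 2, 3, 15, 5, 9, 7, 8, 16, 10, 11, 12, 13, 14, 6, 4]=(4 15 6 9 16)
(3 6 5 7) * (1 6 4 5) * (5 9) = (1 6)(3 4 9 5 7) = [0, 6, 2, 4, 9, 7, 1, 3, 8, 5]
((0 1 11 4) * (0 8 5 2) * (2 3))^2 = (0 11 8 3)(1 4 5 2) = [11, 4, 1, 0, 5, 2, 6, 7, 3, 9, 10, 8]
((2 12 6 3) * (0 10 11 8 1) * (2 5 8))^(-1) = (0 1 8 5 3 6 12 2 11 10) = [1, 8, 11, 6, 4, 3, 12, 7, 5, 9, 0, 10, 2]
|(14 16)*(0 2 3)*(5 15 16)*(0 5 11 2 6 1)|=21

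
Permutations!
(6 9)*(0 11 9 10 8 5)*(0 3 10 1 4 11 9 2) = [9, 4, 0, 10, 11, 3, 1, 7, 5, 6, 8, 2] = (0 9 6 1 4 11 2)(3 10 8 5)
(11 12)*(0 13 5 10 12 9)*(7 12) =(0 13 5 10 7 12 11 9) =[13, 1, 2, 3, 4, 10, 6, 12, 8, 0, 7, 9, 11, 5]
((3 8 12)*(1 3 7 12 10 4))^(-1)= (1 4 10 8 3)(7 12)= [0, 4, 2, 1, 10, 5, 6, 12, 3, 9, 8, 11, 7]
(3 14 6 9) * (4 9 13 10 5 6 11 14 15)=(3 15 4 9)(5 6 13 10)(11 14)=[0, 1, 2, 15, 9, 6, 13, 7, 8, 3, 5, 14, 12, 10, 11, 4]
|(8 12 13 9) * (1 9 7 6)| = |(1 9 8 12 13 7 6)| = 7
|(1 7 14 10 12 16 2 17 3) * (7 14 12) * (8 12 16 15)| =|(1 14 10 7 16 2 17 3)(8 12 15)| =24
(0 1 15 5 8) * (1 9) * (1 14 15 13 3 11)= (0 9 14 15 5 8)(1 13 3 11)= [9, 13, 2, 11, 4, 8, 6, 7, 0, 14, 10, 1, 12, 3, 15, 5]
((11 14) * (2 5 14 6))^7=(2 14 6 5 11)=[0, 1, 14, 3, 4, 11, 5, 7, 8, 9, 10, 2, 12, 13, 6]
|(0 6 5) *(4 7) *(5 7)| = |(0 6 7 4 5)| = 5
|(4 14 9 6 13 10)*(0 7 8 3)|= 12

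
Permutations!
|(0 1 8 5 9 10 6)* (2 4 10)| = 9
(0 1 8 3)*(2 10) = (0 1 8 3)(2 10) = [1, 8, 10, 0, 4, 5, 6, 7, 3, 9, 2]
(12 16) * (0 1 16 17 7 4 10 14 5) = [1, 16, 2, 3, 10, 0, 6, 4, 8, 9, 14, 11, 17, 13, 5, 15, 12, 7] = (0 1 16 12 17 7 4 10 14 5)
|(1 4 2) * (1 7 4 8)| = |(1 8)(2 7 4)| = 6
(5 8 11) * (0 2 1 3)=(0 2 1 3)(5 8 11)=[2, 3, 1, 0, 4, 8, 6, 7, 11, 9, 10, 5]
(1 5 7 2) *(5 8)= (1 8 5 7 2)= [0, 8, 1, 3, 4, 7, 6, 2, 5]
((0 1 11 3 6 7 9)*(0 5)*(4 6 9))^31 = (0 1 11 3 9 5)(4 6 7) = [1, 11, 2, 9, 6, 0, 7, 4, 8, 5, 10, 3]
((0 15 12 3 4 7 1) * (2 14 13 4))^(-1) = [1, 7, 3, 12, 13, 5, 6, 4, 8, 9, 10, 11, 15, 14, 2, 0] = (0 1 7 4 13 14 2 3 12 15)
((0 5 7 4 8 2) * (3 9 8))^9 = [5, 1, 0, 9, 3, 7, 6, 4, 2, 8] = (0 5 7 4 3 9 8 2)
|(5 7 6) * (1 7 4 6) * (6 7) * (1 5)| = |(1 6)(4 7 5)| = 6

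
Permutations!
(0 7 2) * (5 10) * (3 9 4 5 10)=[7, 1, 0, 9, 5, 3, 6, 2, 8, 4, 10]=(10)(0 7 2)(3 9 4 5)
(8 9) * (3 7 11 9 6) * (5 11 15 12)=(3 7 15 12 5 11 9 8 6)=[0, 1, 2, 7, 4, 11, 3, 15, 6, 8, 10, 9, 5, 13, 14, 12]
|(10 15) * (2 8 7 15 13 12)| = 7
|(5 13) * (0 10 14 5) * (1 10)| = 6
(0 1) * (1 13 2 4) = (0 13 2 4 1) = [13, 0, 4, 3, 1, 5, 6, 7, 8, 9, 10, 11, 12, 2]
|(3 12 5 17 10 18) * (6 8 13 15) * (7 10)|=|(3 12 5 17 7 10 18)(6 8 13 15)|=28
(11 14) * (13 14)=(11 13 14)=[0, 1, 2, 3, 4, 5, 6, 7, 8, 9, 10, 13, 12, 14, 11]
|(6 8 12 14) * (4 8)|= |(4 8 12 14 6)|= 5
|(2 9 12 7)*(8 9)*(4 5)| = |(2 8 9 12 7)(4 5)| = 10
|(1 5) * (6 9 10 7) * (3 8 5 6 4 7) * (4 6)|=9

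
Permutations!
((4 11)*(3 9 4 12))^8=(3 11 9 12 4)=[0, 1, 2, 11, 3, 5, 6, 7, 8, 12, 10, 9, 4]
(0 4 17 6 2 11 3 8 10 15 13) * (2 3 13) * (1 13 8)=(0 4 17 6 3 1 13)(2 11 8 10 15)=[4, 13, 11, 1, 17, 5, 3, 7, 10, 9, 15, 8, 12, 0, 14, 2, 16, 6]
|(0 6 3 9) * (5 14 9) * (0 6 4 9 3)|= 12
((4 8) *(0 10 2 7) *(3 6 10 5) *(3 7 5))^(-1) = (0 7 5 2 10 6 3)(4 8) = [7, 1, 10, 0, 8, 2, 3, 5, 4, 9, 6]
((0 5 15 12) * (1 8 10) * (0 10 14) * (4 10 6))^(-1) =(0 14 8 1 10 4 6 12 15 5) =[14, 10, 2, 3, 6, 0, 12, 7, 1, 9, 4, 11, 15, 13, 8, 5]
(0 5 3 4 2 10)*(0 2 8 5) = (2 10)(3 4 8 5) = [0, 1, 10, 4, 8, 3, 6, 7, 5, 9, 2]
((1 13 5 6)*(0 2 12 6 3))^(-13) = (0 6 5 2 1 3 12 13) = [6, 3, 1, 12, 4, 2, 5, 7, 8, 9, 10, 11, 13, 0]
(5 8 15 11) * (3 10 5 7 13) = (3 10 5 8 15 11 7 13) = [0, 1, 2, 10, 4, 8, 6, 13, 15, 9, 5, 7, 12, 3, 14, 11]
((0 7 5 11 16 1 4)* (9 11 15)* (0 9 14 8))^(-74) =(0 14 5)(1 4 9 11 16)(7 8 15) =[14, 4, 2, 3, 9, 0, 6, 8, 15, 11, 10, 16, 12, 13, 5, 7, 1]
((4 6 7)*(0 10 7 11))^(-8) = (0 6 7)(4 10 11) = [6, 1, 2, 3, 10, 5, 7, 0, 8, 9, 11, 4]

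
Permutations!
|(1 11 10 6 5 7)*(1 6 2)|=12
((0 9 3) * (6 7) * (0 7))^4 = (0 6 7 3 9) = [6, 1, 2, 9, 4, 5, 7, 3, 8, 0]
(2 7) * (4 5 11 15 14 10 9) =(2 7)(4 5 11 15 14 10 9) =[0, 1, 7, 3, 5, 11, 6, 2, 8, 4, 9, 15, 12, 13, 10, 14]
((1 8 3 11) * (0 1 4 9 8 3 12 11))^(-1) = (0 3 1)(4 11 12 8 9) = [3, 0, 2, 1, 11, 5, 6, 7, 9, 4, 10, 12, 8]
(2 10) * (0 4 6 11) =(0 4 6 11)(2 10) =[4, 1, 10, 3, 6, 5, 11, 7, 8, 9, 2, 0]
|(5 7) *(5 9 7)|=2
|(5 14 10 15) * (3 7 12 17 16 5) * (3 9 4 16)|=|(3 7 12 17)(4 16 5 14 10 15 9)|=28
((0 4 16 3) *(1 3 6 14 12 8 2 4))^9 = (2 16 14 8 4 6 12) = [0, 1, 16, 3, 6, 5, 12, 7, 4, 9, 10, 11, 2, 13, 8, 15, 14]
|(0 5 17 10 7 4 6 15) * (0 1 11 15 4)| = |(0 5 17 10 7)(1 11 15)(4 6)| = 30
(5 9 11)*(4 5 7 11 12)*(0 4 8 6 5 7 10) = [4, 1, 2, 3, 7, 9, 5, 11, 6, 12, 0, 10, 8] = (0 4 7 11 10)(5 9 12 8 6)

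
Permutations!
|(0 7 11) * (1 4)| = 6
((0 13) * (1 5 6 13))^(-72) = [6, 13, 2, 3, 4, 0, 1, 7, 8, 9, 10, 11, 12, 5] = (0 6 1 13 5)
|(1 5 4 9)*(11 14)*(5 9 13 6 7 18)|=|(1 9)(4 13 6 7 18 5)(11 14)|=6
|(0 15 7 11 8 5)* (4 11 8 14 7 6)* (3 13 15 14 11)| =|(0 14 7 8 5)(3 13 15 6 4)| =5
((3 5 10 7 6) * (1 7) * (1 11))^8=(1 7 6 3 5 10 11)=[0, 7, 2, 5, 4, 10, 3, 6, 8, 9, 11, 1]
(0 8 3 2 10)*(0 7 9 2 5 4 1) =(0 8 3 5 4 1)(2 10 7 9) =[8, 0, 10, 5, 1, 4, 6, 9, 3, 2, 7]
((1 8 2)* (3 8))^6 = [0, 8, 3, 2, 4, 5, 6, 7, 1] = (1 8)(2 3)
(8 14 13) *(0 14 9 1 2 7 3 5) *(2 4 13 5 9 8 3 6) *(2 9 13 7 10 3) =[14, 4, 10, 13, 7, 0, 9, 6, 8, 1, 3, 11, 12, 2, 5] =(0 14 5)(1 4 7 6 9)(2 10 3 13)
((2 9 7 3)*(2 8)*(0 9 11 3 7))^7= (0 9)(2 8 3 11)= [9, 1, 8, 11, 4, 5, 6, 7, 3, 0, 10, 2]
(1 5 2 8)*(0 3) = (0 3)(1 5 2 8) = [3, 5, 8, 0, 4, 2, 6, 7, 1]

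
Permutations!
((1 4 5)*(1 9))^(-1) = (1 9 5 4) = [0, 9, 2, 3, 1, 4, 6, 7, 8, 5]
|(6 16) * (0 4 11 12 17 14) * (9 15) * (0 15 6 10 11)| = 18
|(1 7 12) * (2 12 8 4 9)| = |(1 7 8 4 9 2 12)| = 7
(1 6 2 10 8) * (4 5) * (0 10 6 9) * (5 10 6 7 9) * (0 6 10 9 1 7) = (0 10 8 7 1 5 4 9 6 2) = [10, 5, 0, 3, 9, 4, 2, 1, 7, 6, 8]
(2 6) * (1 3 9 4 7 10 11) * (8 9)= (1 3 8 9 4 7 10 11)(2 6)= [0, 3, 6, 8, 7, 5, 2, 10, 9, 4, 11, 1]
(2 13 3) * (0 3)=(0 3 2 13)=[3, 1, 13, 2, 4, 5, 6, 7, 8, 9, 10, 11, 12, 0]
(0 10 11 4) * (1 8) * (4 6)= [10, 8, 2, 3, 0, 5, 4, 7, 1, 9, 11, 6]= (0 10 11 6 4)(1 8)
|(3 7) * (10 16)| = |(3 7)(10 16)| = 2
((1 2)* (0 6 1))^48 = (6) = [0, 1, 2, 3, 4, 5, 6]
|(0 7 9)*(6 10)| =6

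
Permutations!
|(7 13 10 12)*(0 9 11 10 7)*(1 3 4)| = 30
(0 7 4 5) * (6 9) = (0 7 4 5)(6 9) = [7, 1, 2, 3, 5, 0, 9, 4, 8, 6]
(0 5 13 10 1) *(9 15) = [5, 0, 2, 3, 4, 13, 6, 7, 8, 15, 1, 11, 12, 10, 14, 9] = (0 5 13 10 1)(9 15)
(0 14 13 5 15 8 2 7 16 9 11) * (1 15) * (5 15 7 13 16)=(0 14 16 9 11)(1 7 5)(2 13 15 8)=[14, 7, 13, 3, 4, 1, 6, 5, 2, 11, 10, 0, 12, 15, 16, 8, 9]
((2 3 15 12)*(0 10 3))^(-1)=(0 2 12 15 3 10)=[2, 1, 12, 10, 4, 5, 6, 7, 8, 9, 0, 11, 15, 13, 14, 3]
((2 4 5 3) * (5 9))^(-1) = (2 3 5 9 4) = [0, 1, 3, 5, 2, 9, 6, 7, 8, 4]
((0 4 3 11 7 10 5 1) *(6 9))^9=[4, 0, 2, 11, 3, 1, 9, 10, 8, 6, 5, 7]=(0 4 3 11 7 10 5 1)(6 9)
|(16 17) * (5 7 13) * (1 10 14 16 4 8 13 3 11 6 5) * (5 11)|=24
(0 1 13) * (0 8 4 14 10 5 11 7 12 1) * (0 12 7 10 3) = (0 12 1 13 8 4 14 3)(5 11 10) = [12, 13, 2, 0, 14, 11, 6, 7, 4, 9, 5, 10, 1, 8, 3]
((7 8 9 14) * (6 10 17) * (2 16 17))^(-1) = (2 10 6 17 16)(7 14 9 8) = [0, 1, 10, 3, 4, 5, 17, 14, 7, 8, 6, 11, 12, 13, 9, 15, 2, 16]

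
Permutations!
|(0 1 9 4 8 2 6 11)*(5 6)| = |(0 1 9 4 8 2 5 6 11)| = 9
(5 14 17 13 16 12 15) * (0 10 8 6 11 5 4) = (0 10 8 6 11 5 14 17 13 16 12 15 4) = [10, 1, 2, 3, 0, 14, 11, 7, 6, 9, 8, 5, 15, 16, 17, 4, 12, 13]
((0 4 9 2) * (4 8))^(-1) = [2, 1, 9, 3, 8, 5, 6, 7, 0, 4] = (0 2 9 4 8)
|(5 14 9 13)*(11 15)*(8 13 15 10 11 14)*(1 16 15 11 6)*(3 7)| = 24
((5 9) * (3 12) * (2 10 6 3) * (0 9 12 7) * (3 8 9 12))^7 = [5, 1, 7, 8, 4, 6, 12, 9, 2, 10, 0, 11, 3] = (0 5 6 12 3 8 2 7 9 10)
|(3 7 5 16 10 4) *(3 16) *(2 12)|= 6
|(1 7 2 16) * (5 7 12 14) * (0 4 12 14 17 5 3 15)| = |(0 4 12 17 5 7 2 16 1 14 3 15)| = 12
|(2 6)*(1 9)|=2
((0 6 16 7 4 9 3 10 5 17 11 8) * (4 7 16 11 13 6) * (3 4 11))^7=[11, 1, 2, 10, 9, 17, 3, 7, 0, 4, 5, 8, 12, 6, 14, 15, 16, 13]=(0 11 8)(3 10 5 17 13 6)(4 9)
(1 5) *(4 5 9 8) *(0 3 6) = (0 3 6)(1 9 8 4 5) = [3, 9, 2, 6, 5, 1, 0, 7, 4, 8]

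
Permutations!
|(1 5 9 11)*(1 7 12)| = 6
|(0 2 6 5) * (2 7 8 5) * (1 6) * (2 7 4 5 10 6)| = |(0 4 5)(1 2)(6 7 8 10)| = 12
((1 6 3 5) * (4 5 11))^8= [0, 3, 2, 4, 1, 6, 11, 7, 8, 9, 10, 5]= (1 3 4)(5 6 11)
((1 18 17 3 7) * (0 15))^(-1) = (0 15)(1 7 3 17 18) = [15, 7, 2, 17, 4, 5, 6, 3, 8, 9, 10, 11, 12, 13, 14, 0, 16, 18, 1]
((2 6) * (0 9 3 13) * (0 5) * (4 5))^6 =(13) =[0, 1, 2, 3, 4, 5, 6, 7, 8, 9, 10, 11, 12, 13]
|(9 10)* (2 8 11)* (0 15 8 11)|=|(0 15 8)(2 11)(9 10)|=6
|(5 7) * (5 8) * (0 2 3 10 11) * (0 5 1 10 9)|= 12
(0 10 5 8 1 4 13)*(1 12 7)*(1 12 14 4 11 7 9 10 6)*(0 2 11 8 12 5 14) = (0 6 1 8)(2 11 7 5 12 9 10 14 4 13) = [6, 8, 11, 3, 13, 12, 1, 5, 0, 10, 14, 7, 9, 2, 4]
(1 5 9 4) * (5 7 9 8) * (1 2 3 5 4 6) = [0, 7, 3, 5, 2, 8, 1, 9, 4, 6] = (1 7 9 6)(2 3 5 8 4)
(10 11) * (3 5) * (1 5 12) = (1 5 3 12)(10 11) = [0, 5, 2, 12, 4, 3, 6, 7, 8, 9, 11, 10, 1]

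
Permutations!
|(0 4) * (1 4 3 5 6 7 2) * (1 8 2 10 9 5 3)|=|(0 1 4)(2 8)(5 6 7 10 9)|=30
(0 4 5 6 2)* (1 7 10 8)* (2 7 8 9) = (0 4 5 6 7 10 9 2)(1 8) = [4, 8, 0, 3, 5, 6, 7, 10, 1, 2, 9]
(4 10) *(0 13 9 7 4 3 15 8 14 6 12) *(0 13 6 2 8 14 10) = (0 6 12 13 9 7 4)(2 8 10 3 15 14) = [6, 1, 8, 15, 0, 5, 12, 4, 10, 7, 3, 11, 13, 9, 2, 14]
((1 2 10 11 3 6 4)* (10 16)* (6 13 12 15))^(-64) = (1 16 11 13 15 4 2 10 3 12 6) = [0, 16, 10, 12, 2, 5, 1, 7, 8, 9, 3, 13, 6, 15, 14, 4, 11]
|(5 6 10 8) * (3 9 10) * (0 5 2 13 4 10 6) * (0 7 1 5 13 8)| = 12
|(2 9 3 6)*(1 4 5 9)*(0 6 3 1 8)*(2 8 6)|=|(0 2 6 8)(1 4 5 9)|=4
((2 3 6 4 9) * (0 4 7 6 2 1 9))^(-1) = (0 4)(1 9)(2 3)(6 7) = [4, 9, 3, 2, 0, 5, 7, 6, 8, 1]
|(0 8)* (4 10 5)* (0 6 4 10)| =4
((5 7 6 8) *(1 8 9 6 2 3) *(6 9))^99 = (9)(1 7)(2 8)(3 5) = [0, 7, 8, 5, 4, 3, 6, 1, 2, 9]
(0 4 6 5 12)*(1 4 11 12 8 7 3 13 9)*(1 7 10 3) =(0 11 12)(1 4 6 5 8 10 3 13 9 7) =[11, 4, 2, 13, 6, 8, 5, 1, 10, 7, 3, 12, 0, 9]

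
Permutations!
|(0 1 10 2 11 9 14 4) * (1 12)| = |(0 12 1 10 2 11 9 14 4)| = 9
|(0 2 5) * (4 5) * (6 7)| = |(0 2 4 5)(6 7)| = 4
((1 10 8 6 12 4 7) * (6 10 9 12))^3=[0, 4, 2, 3, 9, 5, 6, 12, 10, 7, 8, 11, 1]=(1 4 9 7 12)(8 10)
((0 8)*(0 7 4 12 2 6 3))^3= (0 4 6 8 12 3 7 2)= [4, 1, 0, 7, 6, 5, 8, 2, 12, 9, 10, 11, 3]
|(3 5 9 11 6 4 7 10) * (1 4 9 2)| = |(1 4 7 10 3 5 2)(6 9 11)| = 21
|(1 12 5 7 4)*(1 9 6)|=|(1 12 5 7 4 9 6)|=7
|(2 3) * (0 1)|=|(0 1)(2 3)|=2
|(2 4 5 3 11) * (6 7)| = |(2 4 5 3 11)(6 7)| = 10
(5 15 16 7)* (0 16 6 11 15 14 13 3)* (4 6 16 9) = (0 9 4 6 11 15 16 7 5 14 13 3) = [9, 1, 2, 0, 6, 14, 11, 5, 8, 4, 10, 15, 12, 3, 13, 16, 7]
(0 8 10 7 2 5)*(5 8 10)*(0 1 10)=(1 10 7 2 8 5)=[0, 10, 8, 3, 4, 1, 6, 2, 5, 9, 7]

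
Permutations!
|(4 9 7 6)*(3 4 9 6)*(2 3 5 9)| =|(2 3 4 6)(5 9 7)| =12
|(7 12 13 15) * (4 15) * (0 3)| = 10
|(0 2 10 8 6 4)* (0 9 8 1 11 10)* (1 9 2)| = 9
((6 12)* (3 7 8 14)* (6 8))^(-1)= (3 14 8 12 6 7)= [0, 1, 2, 14, 4, 5, 7, 3, 12, 9, 10, 11, 6, 13, 8]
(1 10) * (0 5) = (0 5)(1 10) = [5, 10, 2, 3, 4, 0, 6, 7, 8, 9, 1]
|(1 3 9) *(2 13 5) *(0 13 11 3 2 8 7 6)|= |(0 13 5 8 7 6)(1 2 11 3 9)|= 30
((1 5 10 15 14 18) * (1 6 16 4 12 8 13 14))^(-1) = (1 15 10 5)(4 16 6 18 14 13 8 12) = [0, 15, 2, 3, 16, 1, 18, 7, 12, 9, 5, 11, 4, 8, 13, 10, 6, 17, 14]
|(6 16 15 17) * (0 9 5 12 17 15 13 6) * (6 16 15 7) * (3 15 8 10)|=|(0 9 5 12 17)(3 15 7 6 8 10)(13 16)|=30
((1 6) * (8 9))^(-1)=(1 6)(8 9)=[0, 6, 2, 3, 4, 5, 1, 7, 9, 8]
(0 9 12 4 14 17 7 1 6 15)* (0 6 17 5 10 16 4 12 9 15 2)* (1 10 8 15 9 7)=[9, 17, 0, 3, 14, 8, 2, 10, 15, 7, 16, 11, 12, 13, 5, 6, 4, 1]=(0 9 7 10 16 4 14 5 8 15 6 2)(1 17)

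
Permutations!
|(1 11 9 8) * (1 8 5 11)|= |(5 11 9)|= 3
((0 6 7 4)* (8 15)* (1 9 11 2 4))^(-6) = [7, 11, 0, 3, 6, 5, 1, 9, 8, 2, 10, 4, 12, 13, 14, 15] = (15)(0 7 9 2)(1 11 4 6)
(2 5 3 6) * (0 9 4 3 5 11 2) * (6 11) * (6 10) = (0 9 4 3 11 2 10 6) = [9, 1, 10, 11, 3, 5, 0, 7, 8, 4, 6, 2]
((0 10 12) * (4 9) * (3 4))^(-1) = (0 12 10)(3 9 4) = [12, 1, 2, 9, 3, 5, 6, 7, 8, 4, 0, 11, 10]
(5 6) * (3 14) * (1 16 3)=[0, 16, 2, 14, 4, 6, 5, 7, 8, 9, 10, 11, 12, 13, 1, 15, 3]=(1 16 3 14)(5 6)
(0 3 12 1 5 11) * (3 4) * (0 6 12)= (0 4 3)(1 5 11 6 12)= [4, 5, 2, 0, 3, 11, 12, 7, 8, 9, 10, 6, 1]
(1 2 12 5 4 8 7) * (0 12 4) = (0 12 5)(1 2 4 8 7) = [12, 2, 4, 3, 8, 0, 6, 1, 7, 9, 10, 11, 5]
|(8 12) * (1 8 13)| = 4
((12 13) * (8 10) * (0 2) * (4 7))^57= (0 2)(4 7)(8 10)(12 13)= [2, 1, 0, 3, 7, 5, 6, 4, 10, 9, 8, 11, 13, 12]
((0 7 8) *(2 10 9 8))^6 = [0, 1, 2, 3, 4, 5, 6, 7, 8, 9, 10] = (10)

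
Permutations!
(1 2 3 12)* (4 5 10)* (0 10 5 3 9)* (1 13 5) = (0 10 4 3 12 13 5 1 2 9) = [10, 2, 9, 12, 3, 1, 6, 7, 8, 0, 4, 11, 13, 5]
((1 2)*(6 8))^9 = (1 2)(6 8) = [0, 2, 1, 3, 4, 5, 8, 7, 6]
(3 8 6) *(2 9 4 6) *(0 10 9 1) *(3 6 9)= [10, 0, 1, 8, 9, 5, 6, 7, 2, 4, 3]= (0 10 3 8 2 1)(4 9)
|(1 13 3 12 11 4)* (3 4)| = 3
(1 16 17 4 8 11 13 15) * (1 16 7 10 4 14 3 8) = (1 7 10 4)(3 8 11 13 15 16 17 14) = [0, 7, 2, 8, 1, 5, 6, 10, 11, 9, 4, 13, 12, 15, 3, 16, 17, 14]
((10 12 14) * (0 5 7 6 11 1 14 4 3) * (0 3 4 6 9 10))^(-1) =[14, 11, 2, 3, 4, 0, 12, 5, 8, 7, 9, 6, 10, 13, 1] =(0 14 1 11 6 12 10 9 7 5)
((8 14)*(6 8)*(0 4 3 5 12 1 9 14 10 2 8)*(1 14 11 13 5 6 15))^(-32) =(15)(2 8 10) =[0, 1, 8, 3, 4, 5, 6, 7, 10, 9, 2, 11, 12, 13, 14, 15]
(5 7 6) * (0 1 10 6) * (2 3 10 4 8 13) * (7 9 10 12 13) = (0 1 4 8 7)(2 3 12 13)(5 9 10 6) = [1, 4, 3, 12, 8, 9, 5, 0, 7, 10, 6, 11, 13, 2]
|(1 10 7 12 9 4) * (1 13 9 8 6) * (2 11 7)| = |(1 10 2 11 7 12 8 6)(4 13 9)| = 24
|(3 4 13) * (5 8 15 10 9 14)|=6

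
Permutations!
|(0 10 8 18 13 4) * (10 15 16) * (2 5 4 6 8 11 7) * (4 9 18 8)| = 13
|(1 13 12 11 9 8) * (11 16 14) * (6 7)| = |(1 13 12 16 14 11 9 8)(6 7)| = 8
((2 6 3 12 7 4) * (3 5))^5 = [0, 1, 7, 6, 12, 2, 4, 3, 8, 9, 10, 11, 5] = (2 7 3 6 4 12 5)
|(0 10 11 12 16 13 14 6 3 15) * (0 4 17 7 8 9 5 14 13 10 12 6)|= 15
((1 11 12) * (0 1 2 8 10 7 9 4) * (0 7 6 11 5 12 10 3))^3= (0 12 3 5 8 1 2)= [12, 2, 0, 5, 4, 8, 6, 7, 1, 9, 10, 11, 3]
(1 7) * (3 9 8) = (1 7)(3 9 8) = [0, 7, 2, 9, 4, 5, 6, 1, 3, 8]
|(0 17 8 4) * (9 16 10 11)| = |(0 17 8 4)(9 16 10 11)| = 4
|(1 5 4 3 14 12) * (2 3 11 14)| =|(1 5 4 11 14 12)(2 3)| =6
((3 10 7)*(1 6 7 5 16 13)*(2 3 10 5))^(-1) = (1 13 16 5 3 2 10 7 6) = [0, 13, 10, 2, 4, 3, 1, 6, 8, 9, 7, 11, 12, 16, 14, 15, 5]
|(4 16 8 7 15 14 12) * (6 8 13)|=|(4 16 13 6 8 7 15 14 12)|=9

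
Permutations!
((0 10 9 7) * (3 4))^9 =(0 10 9 7)(3 4) =[10, 1, 2, 4, 3, 5, 6, 0, 8, 7, 9]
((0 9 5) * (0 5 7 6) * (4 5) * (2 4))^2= (0 7)(2 5 4)(6 9)= [7, 1, 5, 3, 2, 4, 9, 0, 8, 6]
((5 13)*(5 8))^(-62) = (5 13 8) = [0, 1, 2, 3, 4, 13, 6, 7, 5, 9, 10, 11, 12, 8]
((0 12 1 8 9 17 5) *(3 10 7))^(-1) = (0 5 17 9 8 1 12)(3 7 10) = [5, 12, 2, 7, 4, 17, 6, 10, 1, 8, 3, 11, 0, 13, 14, 15, 16, 9]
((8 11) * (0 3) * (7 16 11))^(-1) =(0 3)(7 8 11 16) =[3, 1, 2, 0, 4, 5, 6, 8, 11, 9, 10, 16, 12, 13, 14, 15, 7]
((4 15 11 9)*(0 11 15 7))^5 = (15) = [0, 1, 2, 3, 4, 5, 6, 7, 8, 9, 10, 11, 12, 13, 14, 15]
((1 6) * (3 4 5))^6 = (6) = [0, 1, 2, 3, 4, 5, 6]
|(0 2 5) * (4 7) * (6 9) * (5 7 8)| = |(0 2 7 4 8 5)(6 9)| = 6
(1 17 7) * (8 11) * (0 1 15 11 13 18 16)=[1, 17, 2, 3, 4, 5, 6, 15, 13, 9, 10, 8, 12, 18, 14, 11, 0, 7, 16]=(0 1 17 7 15 11 8 13 18 16)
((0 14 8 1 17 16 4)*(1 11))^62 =(0 16 1 8)(4 17 11 14) =[16, 8, 2, 3, 17, 5, 6, 7, 0, 9, 10, 14, 12, 13, 4, 15, 1, 11]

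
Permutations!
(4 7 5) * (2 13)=(2 13)(4 7 5)=[0, 1, 13, 3, 7, 4, 6, 5, 8, 9, 10, 11, 12, 2]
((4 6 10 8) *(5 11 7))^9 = [0, 1, 2, 3, 6, 5, 10, 7, 4, 9, 8, 11] = (11)(4 6 10 8)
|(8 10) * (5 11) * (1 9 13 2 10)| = 6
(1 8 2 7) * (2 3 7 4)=[0, 8, 4, 7, 2, 5, 6, 1, 3]=(1 8 3 7)(2 4)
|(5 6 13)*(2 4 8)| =|(2 4 8)(5 6 13)| =3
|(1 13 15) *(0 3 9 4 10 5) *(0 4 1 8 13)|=12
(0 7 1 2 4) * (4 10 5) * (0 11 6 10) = (0 7 1 2)(4 11 6 10 5) = [7, 2, 0, 3, 11, 4, 10, 1, 8, 9, 5, 6]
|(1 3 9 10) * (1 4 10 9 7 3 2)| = |(1 2)(3 7)(4 10)| = 2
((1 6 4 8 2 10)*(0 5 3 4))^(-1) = (0 6 1 10 2 8 4 3 5) = [6, 10, 8, 5, 3, 0, 1, 7, 4, 9, 2]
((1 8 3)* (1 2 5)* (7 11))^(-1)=(1 5 2 3 8)(7 11)=[0, 5, 3, 8, 4, 2, 6, 11, 1, 9, 10, 7]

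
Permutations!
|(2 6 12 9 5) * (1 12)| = |(1 12 9 5 2 6)| = 6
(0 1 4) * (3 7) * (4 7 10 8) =(0 1 7 3 10 8 4) =[1, 7, 2, 10, 0, 5, 6, 3, 4, 9, 8]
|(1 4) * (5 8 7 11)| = |(1 4)(5 8 7 11)| = 4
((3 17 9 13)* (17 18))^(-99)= (3 18 17 9 13)= [0, 1, 2, 18, 4, 5, 6, 7, 8, 13, 10, 11, 12, 3, 14, 15, 16, 9, 17]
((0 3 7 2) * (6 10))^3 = (0 2 7 3)(6 10) = [2, 1, 7, 0, 4, 5, 10, 3, 8, 9, 6]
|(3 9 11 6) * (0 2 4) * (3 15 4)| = 8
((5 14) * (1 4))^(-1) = (1 4)(5 14) = [0, 4, 2, 3, 1, 14, 6, 7, 8, 9, 10, 11, 12, 13, 5]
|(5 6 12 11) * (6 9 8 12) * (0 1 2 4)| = 20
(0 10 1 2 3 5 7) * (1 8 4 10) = (0 1 2 3 5 7)(4 10 8) = [1, 2, 3, 5, 10, 7, 6, 0, 4, 9, 8]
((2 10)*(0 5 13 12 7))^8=[12, 1, 2, 3, 4, 7, 6, 13, 8, 9, 10, 11, 5, 0]=(0 12 5 7 13)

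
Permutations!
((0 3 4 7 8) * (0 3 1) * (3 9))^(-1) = (0 1)(3 9 8 7 4) = [1, 0, 2, 9, 3, 5, 6, 4, 7, 8]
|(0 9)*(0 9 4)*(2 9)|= 2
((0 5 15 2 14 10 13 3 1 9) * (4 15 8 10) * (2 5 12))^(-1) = (0 9 1 3 13 10 8 5 15 4 14 2 12) = [9, 3, 12, 13, 14, 15, 6, 7, 5, 1, 8, 11, 0, 10, 2, 4]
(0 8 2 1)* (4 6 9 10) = (0 8 2 1)(4 6 9 10) = [8, 0, 1, 3, 6, 5, 9, 7, 2, 10, 4]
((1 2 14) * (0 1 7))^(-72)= (0 14 1 7 2)= [14, 7, 0, 3, 4, 5, 6, 2, 8, 9, 10, 11, 12, 13, 1]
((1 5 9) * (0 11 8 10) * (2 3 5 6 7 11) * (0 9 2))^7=[0, 1, 3, 5, 4, 2, 6, 7, 8, 9, 10, 11]=(11)(2 3 5)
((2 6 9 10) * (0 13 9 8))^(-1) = (0 8 6 2 10 9 13) = [8, 1, 10, 3, 4, 5, 2, 7, 6, 13, 9, 11, 12, 0]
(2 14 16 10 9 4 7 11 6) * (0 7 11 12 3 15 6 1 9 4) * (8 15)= (0 7 12 3 8 15 6 2 14 16 10 4 11 1 9)= [7, 9, 14, 8, 11, 5, 2, 12, 15, 0, 4, 1, 3, 13, 16, 6, 10]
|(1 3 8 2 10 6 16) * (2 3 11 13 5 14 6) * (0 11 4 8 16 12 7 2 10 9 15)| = 55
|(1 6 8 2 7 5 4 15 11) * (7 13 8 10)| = |(1 6 10 7 5 4 15 11)(2 13 8)| = 24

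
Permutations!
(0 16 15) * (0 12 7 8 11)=[16, 1, 2, 3, 4, 5, 6, 8, 11, 9, 10, 0, 7, 13, 14, 12, 15]=(0 16 15 12 7 8 11)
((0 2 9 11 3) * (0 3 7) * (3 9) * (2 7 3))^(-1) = (0 7)(3 11 9) = [7, 1, 2, 11, 4, 5, 6, 0, 8, 3, 10, 9]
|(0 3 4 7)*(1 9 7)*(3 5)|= |(0 5 3 4 1 9 7)|= 7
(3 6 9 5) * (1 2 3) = (1 2 3 6 9 5) = [0, 2, 3, 6, 4, 1, 9, 7, 8, 5]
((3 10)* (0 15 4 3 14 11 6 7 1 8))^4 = (0 10 7 15 14 1 4 11 8 3 6) = [10, 4, 2, 6, 11, 5, 0, 15, 3, 9, 7, 8, 12, 13, 1, 14]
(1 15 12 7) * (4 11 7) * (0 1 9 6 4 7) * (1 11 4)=(0 11)(1 15 12 7 9 6)=[11, 15, 2, 3, 4, 5, 1, 9, 8, 6, 10, 0, 7, 13, 14, 12]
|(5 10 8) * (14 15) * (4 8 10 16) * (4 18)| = 10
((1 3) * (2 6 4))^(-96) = (6) = [0, 1, 2, 3, 4, 5, 6]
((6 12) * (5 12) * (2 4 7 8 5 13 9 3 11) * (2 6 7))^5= (13)(2 4)(5 12 7 8)= [0, 1, 4, 3, 2, 12, 6, 8, 5, 9, 10, 11, 7, 13]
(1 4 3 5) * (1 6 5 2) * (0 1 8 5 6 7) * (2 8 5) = (0 1 4 3 8 2 5 7) = [1, 4, 5, 8, 3, 7, 6, 0, 2]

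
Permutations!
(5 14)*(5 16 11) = (5 14 16 11) = [0, 1, 2, 3, 4, 14, 6, 7, 8, 9, 10, 5, 12, 13, 16, 15, 11]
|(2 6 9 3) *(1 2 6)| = |(1 2)(3 6 9)| = 6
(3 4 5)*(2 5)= (2 5 3 4)= [0, 1, 5, 4, 2, 3]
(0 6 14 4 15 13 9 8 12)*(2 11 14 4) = [6, 1, 11, 3, 15, 5, 4, 7, 12, 8, 10, 14, 0, 9, 2, 13] = (0 6 4 15 13 9 8 12)(2 11 14)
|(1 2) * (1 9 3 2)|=3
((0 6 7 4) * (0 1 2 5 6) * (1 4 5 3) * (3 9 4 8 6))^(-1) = (1 3 5 7 6 8 4 9 2) = [0, 3, 1, 5, 9, 7, 8, 6, 4, 2]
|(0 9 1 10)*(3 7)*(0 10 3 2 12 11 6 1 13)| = 21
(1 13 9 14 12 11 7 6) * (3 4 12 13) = (1 3 4 12 11 7 6)(9 14 13) = [0, 3, 2, 4, 12, 5, 1, 6, 8, 14, 10, 7, 11, 9, 13]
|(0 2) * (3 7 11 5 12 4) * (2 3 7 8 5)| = |(0 3 8 5 12 4 7 11 2)| = 9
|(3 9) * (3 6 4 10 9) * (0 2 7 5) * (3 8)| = 4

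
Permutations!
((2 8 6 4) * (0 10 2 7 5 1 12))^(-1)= (0 12 1 5 7 4 6 8 2 10)= [12, 5, 10, 3, 6, 7, 8, 4, 2, 9, 0, 11, 1]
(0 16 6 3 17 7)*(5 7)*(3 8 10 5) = [16, 1, 2, 17, 4, 7, 8, 0, 10, 9, 5, 11, 12, 13, 14, 15, 6, 3] = (0 16 6 8 10 5 7)(3 17)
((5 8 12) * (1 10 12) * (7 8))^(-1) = (1 8 7 5 12 10) = [0, 8, 2, 3, 4, 12, 6, 5, 7, 9, 1, 11, 10]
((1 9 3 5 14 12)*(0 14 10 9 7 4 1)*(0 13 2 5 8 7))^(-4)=(0 8 5 14 7 10 12 4 9 13 1 3 2)=[8, 3, 0, 2, 9, 14, 6, 10, 5, 13, 12, 11, 4, 1, 7]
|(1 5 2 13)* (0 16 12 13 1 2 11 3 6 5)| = 12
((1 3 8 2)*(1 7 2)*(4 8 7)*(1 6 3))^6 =(8) =[0, 1, 2, 3, 4, 5, 6, 7, 8]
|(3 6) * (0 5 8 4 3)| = 6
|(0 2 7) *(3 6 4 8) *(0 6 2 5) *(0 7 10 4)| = 20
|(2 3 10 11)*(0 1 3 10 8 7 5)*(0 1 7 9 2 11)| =9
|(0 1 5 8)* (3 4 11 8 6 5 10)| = 14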